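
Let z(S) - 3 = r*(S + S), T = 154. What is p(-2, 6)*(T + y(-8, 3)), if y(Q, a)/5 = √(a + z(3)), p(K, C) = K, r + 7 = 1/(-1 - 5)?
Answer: -308 - 10*I*√37 ≈ -308.0 - 60.828*I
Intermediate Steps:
r = -43/6 (r = -7 + 1/(-1 - 5) = -7 + 1/(-6) = -7 - ⅙ = -43/6 ≈ -7.1667)
z(S) = 3 - 43*S/3 (z(S) = 3 - 43*(S + S)/6 = 3 - 43*S/3)
y(Q, a) = 5*√(-40 + a) (y(Q, a) = 5*√(a + (3 - 43/3*3)) = 5*√(a + (3 - 43)) = 5*√(a - 40) = 5*√(-40 + a))
p(-2, 6)*(T + y(-8, 3)) = -2*(154 + 5*√(-40 + 3)) = -2*(154 + 5*√(-37)) = -2*(154 + 5*(I*√37)) = -2*(154 + 5*I*√37) = -308 - 10*I*√37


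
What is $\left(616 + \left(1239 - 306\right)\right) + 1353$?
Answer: $2902$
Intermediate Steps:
$\left(616 + \left(1239 - 306\right)\right) + 1353 = \left(616 + 933\right) + 1353 = 1549 + 1353 = 2902$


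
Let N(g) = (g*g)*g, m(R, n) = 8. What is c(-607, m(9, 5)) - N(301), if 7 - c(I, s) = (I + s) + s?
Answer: -27270303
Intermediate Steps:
c(I, s) = 7 - I - 2*s (c(I, s) = 7 - ((I + s) + s) = 7 - (I + 2*s) = 7 + (-I - 2*s) = 7 - I - 2*s)
N(g) = g³ (N(g) = g²*g = g³)
c(-607, m(9, 5)) - N(301) = (7 - 1*(-607) - 2*8) - 1*301³ = (7 + 607 - 16) - 1*27270901 = 598 - 27270901 = -27270303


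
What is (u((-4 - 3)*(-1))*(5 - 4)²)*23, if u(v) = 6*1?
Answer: 138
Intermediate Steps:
u(v) = 6
(u((-4 - 3)*(-1))*(5 - 4)²)*23 = (6*(5 - 4)²)*23 = (6*1²)*23 = (6*1)*23 = 6*23 = 138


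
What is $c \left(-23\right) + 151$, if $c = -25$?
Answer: $726$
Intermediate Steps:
$c \left(-23\right) + 151 = \left(-25\right) \left(-23\right) + 151 = 575 + 151 = 726$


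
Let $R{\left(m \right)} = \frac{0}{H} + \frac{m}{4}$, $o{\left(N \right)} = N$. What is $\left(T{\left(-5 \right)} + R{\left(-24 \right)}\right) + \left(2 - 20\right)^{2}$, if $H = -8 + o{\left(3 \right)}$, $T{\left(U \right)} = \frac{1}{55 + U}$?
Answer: $\frac{15901}{50} \approx 318.02$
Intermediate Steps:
$H = -5$ ($H = -8 + 3 = -5$)
$R{\left(m \right)} = \frac{m}{4}$ ($R{\left(m \right)} = \frac{0}{-5} + \frac{m}{4} = 0 \left(- \frac{1}{5}\right) + m \frac{1}{4} = 0 + \frac{m}{4} = \frac{m}{4}$)
$\left(T{\left(-5 \right)} + R{\left(-24 \right)}\right) + \left(2 - 20\right)^{2} = \left(\frac{1}{55 - 5} + \frac{1}{4} \left(-24\right)\right) + \left(2 - 20\right)^{2} = \left(\frac{1}{50} - 6\right) + \left(-18\right)^{2} = \left(\frac{1}{50} - 6\right) + 324 = - \frac{299}{50} + 324 = \frac{15901}{50}$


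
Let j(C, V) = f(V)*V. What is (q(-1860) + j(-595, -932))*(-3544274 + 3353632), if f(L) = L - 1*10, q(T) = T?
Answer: -167018405928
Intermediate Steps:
f(L) = -10 + L (f(L) = L - 10 = -10 + L)
j(C, V) = V*(-10 + V) (j(C, V) = (-10 + V)*V = V*(-10 + V))
(q(-1860) + j(-595, -932))*(-3544274 + 3353632) = (-1860 - 932*(-10 - 932))*(-3544274 + 3353632) = (-1860 - 932*(-942))*(-190642) = (-1860 + 877944)*(-190642) = 876084*(-190642) = -167018405928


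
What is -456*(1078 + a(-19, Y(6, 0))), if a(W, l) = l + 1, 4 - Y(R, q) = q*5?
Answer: -493848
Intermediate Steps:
Y(R, q) = 4 - 5*q (Y(R, q) = 4 - q*5 = 4 - 5*q)
a(W, l) = 1 + l
-456*(1078 + a(-19, Y(6, 0))) = -456*(1078 + (1 + (4 - 5*0))) = -456*(1078 + (1 + (4 + 0))) = -456*(1078 + (1 + 4)) = -456*(1078 + 5) = -456*1083 = -493848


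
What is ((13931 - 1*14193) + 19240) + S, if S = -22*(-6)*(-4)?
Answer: 18450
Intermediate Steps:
S = -528 (S = 132*(-4) = -528)
((13931 - 1*14193) + 19240) + S = ((13931 - 1*14193) + 19240) - 528 = ((13931 - 14193) + 19240) - 528 = (-262 + 19240) - 528 = 18978 - 528 = 18450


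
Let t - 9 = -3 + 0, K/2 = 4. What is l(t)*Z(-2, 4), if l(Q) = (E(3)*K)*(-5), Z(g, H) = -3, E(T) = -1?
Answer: -120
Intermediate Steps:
K = 8 (K = 2*4 = 8)
t = 6 (t = 9 + (-3 + 0) = 9 - 3 = 6)
l(Q) = 40 (l(Q) = -1*8*(-5) = -8*(-5) = 40)
l(t)*Z(-2, 4) = 40*(-3) = -120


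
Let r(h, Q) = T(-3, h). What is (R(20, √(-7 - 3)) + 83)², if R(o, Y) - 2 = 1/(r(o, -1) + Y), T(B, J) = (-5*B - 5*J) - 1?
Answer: (1242530*√10 + 53349231*I)/(2*(86*√10 + 3693*I)) ≈ 7223.0 - 0.072578*I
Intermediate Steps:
T(B, J) = -1 - 5*B - 5*J
r(h, Q) = 14 - 5*h (r(h, Q) = -1 - 5*(-3) - 5*h = -1 + 15 - 5*h = 14 - 5*h)
R(o, Y) = 2 + 1/(14 + Y - 5*o) (R(o, Y) = 2 + 1/((14 - 5*o) + Y) = 2 + 1/(14 + Y - 5*o))
(R(20, √(-7 - 3)) + 83)² = ((29 - 10*20 + 2*√(-7 - 3))/(14 + √(-7 - 3) - 5*20) + 83)² = ((29 - 200 + 2*√(-10))/(14 + √(-10) - 100) + 83)² = ((29 - 200 + 2*(I*√10))/(14 + I*√10 - 100) + 83)² = ((29 - 200 + 2*I*√10)/(-86 + I*√10) + 83)² = ((-171 + 2*I*√10)/(-86 + I*√10) + 83)² = (83 + (-171 + 2*I*√10)/(-86 + I*√10))²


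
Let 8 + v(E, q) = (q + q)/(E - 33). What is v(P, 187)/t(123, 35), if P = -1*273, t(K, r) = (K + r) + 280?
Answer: -83/3942 ≈ -0.021055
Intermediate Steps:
t(K, r) = 280 + K + r
P = -273
v(E, q) = -8 + 2*q/(-33 + E) (v(E, q) = -8 + (q + q)/(E - 33) = -8 + (2*q)/(-33 + E) = -8 + 2*q/(-33 + E))
v(P, 187)/t(123, 35) = (2*(132 + 187 - 4*(-273))/(-33 - 273))/(280 + 123 + 35) = (2*(132 + 187 + 1092)/(-306))/438 = (2*(-1/306)*1411)*(1/438) = -83/9*1/438 = -83/3942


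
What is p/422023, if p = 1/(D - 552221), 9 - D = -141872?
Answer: -1/173172917820 ≈ -5.7746e-12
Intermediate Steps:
D = 141881 (D = 9 - 1*(-141872) = 9 + 141872 = 141881)
p = -1/410340 (p = 1/(141881 - 552221) = 1/(-410340) = -1/410340 ≈ -2.4370e-6)
p/422023 = -1/410340/422023 = -1/410340*1/422023 = -1/173172917820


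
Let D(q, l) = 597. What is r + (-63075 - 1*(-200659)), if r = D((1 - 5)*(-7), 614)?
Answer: 138181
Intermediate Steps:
r = 597
r + (-63075 - 1*(-200659)) = 597 + (-63075 - 1*(-200659)) = 597 + (-63075 + 200659) = 597 + 137584 = 138181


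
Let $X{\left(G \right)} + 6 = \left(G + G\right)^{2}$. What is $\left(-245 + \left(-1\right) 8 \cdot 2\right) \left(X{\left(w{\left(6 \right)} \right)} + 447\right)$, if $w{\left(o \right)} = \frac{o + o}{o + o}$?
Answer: $-116145$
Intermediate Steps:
$w{\left(o \right)} = 1$ ($w{\left(o \right)} = \frac{2 o}{2 o} = 2 o \frac{1}{2 o} = 1$)
$X{\left(G \right)} = -6 + 4 G^{2}$ ($X{\left(G \right)} = -6 + \left(G + G\right)^{2} = -6 + \left(2 G\right)^{2} = -6 + 4 G^{2}$)
$\left(-245 + \left(-1\right) 8 \cdot 2\right) \left(X{\left(w{\left(6 \right)} \right)} + 447\right) = \left(-245 + \left(-1\right) 8 \cdot 2\right) \left(\left(-6 + 4 \cdot 1^{2}\right) + 447\right) = \left(-245 - 16\right) \left(\left(-6 + 4 \cdot 1\right) + 447\right) = \left(-245 - 16\right) \left(\left(-6 + 4\right) + 447\right) = - 261 \left(-2 + 447\right) = \left(-261\right) 445 = -116145$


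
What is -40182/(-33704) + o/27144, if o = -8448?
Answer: 16791017/19059612 ≈ 0.88097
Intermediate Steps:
-40182/(-33704) + o/27144 = -40182/(-33704) - 8448/27144 = -40182*(-1/33704) - 8448*1/27144 = 20091/16852 - 352/1131 = 16791017/19059612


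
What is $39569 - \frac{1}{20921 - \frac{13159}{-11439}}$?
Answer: $\frac{9469988534543}{239328478} \approx 39569.0$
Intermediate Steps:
$39569 - \frac{1}{20921 - \frac{13159}{-11439}} = 39569 - \frac{1}{20921 - - \frac{13159}{11439}} = 39569 - \frac{1}{20921 + \frac{13159}{11439}} = 39569 - \frac{1}{\frac{239328478}{11439}} = 39569 - \frac{11439}{239328478} = \frac{9469988534543}{239328478}$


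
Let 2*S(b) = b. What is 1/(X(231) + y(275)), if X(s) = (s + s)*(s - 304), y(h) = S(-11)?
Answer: -2/67463 ≈ -2.9646e-5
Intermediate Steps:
S(b) = b/2
y(h) = -11/2 (y(h) = (1/2)*(-11) = -11/2)
X(s) = 2*s*(-304 + s) (X(s) = (2*s)*(-304 + s) = 2*s*(-304 + s))
1/(X(231) + y(275)) = 1/(2*231*(-304 + 231) - 11/2) = 1/(2*231*(-73) - 11/2) = 1/(-33726 - 11/2) = 1/(-67463/2) = -2/67463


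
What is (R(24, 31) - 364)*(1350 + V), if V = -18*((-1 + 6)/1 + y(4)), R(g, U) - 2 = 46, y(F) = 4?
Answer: -375408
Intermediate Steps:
R(g, U) = 48 (R(g, U) = 2 + 46 = 48)
V = -162 (V = -18*((-1 + 6)/1 + 4) = -18*(1*5 + 4) = -18*(5 + 4) = -18*9 = -162)
(R(24, 31) - 364)*(1350 + V) = (48 - 364)*(1350 - 162) = -316*1188 = -375408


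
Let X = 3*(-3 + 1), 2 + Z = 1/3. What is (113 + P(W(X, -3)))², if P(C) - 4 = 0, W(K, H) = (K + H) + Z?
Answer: 13689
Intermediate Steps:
Z = -5/3 (Z = -2 + 1/3 = -2 + ⅓ = -5/3 ≈ -1.6667)
X = -6 (X = 3*(-2) = -6)
W(K, H) = -5/3 + H + K (W(K, H) = (K + H) - 5/3 = (H + K) - 5/3 = -5/3 + H + K)
P(C) = 4 (P(C) = 4 + 0 = 4)
(113 + P(W(X, -3)))² = (113 + 4)² = 117² = 13689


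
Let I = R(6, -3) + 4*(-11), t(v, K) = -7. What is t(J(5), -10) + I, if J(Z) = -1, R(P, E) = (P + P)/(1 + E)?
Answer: -57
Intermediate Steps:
R(P, E) = 2*P/(1 + E) (R(P, E) = (2*P)/(1 + E) = 2*P/(1 + E))
I = -50 (I = 2*6/(1 - 3) + 4*(-11) = 2*6/(-2) - 44 = 2*6*(-½) - 44 = -6 - 44 = -50)
t(J(5), -10) + I = -7 - 50 = -57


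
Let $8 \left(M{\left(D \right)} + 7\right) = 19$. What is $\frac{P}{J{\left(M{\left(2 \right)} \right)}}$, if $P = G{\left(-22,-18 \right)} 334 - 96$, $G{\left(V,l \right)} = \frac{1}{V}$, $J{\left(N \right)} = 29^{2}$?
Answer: $- \frac{1223}{9251} \approx -0.1322$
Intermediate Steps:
$M{\left(D \right)} = - \frac{37}{8}$ ($M{\left(D \right)} = -7 + \frac{1}{8} \cdot 19 = -7 + \frac{19}{8} = - \frac{37}{8}$)
$J{\left(N \right)} = 841$
$P = - \frac{1223}{11}$ ($P = \frac{1}{-22} \cdot 334 - 96 = \left(- \frac{1}{22}\right) 334 - 96 = - \frac{167}{11} - 96 = - \frac{1223}{11} \approx -111.18$)
$\frac{P}{J{\left(M{\left(2 \right)} \right)}} = - \frac{1223}{11 \cdot 841} = \left(- \frac{1223}{11}\right) \frac{1}{841} = - \frac{1223}{9251}$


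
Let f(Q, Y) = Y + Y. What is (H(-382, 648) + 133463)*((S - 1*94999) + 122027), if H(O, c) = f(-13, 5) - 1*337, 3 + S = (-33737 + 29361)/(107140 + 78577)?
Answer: 668209257683664/185717 ≈ 3.5980e+9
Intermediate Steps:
f(Q, Y) = 2*Y
S = -561527/185717 (S = -3 + (-33737 + 29361)/(107140 + 78577) = -3 - 4376/185717 = -561527/185717 ≈ -3.0236)
H(O, c) = -327 (H(O, c) = 2*5 - 1*337 = 10 - 337 = -327)
(H(-382, 648) + 133463)*((S - 1*94999) + 122027) = (-327 + 133463)*((-561527/185717 - 1*94999) + 122027) = 133136*((-561527/185717 - 94999) + 122027) = 133136*(-17643490810/185717 + 122027) = 133136*(5018997549/185717) = 668209257683664/185717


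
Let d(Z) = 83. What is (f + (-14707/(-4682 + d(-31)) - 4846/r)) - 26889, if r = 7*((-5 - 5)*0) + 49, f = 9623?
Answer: -558925211/32193 ≈ -17362.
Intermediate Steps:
r = 49 (r = 7*(-10*0) + 49 = 7*0 + 49 = 0 + 49 = 49)
(f + (-14707/(-4682 + d(-31)) - 4846/r)) - 26889 = (9623 + (-14707/(-4682 + 83) - 4846/49)) - 26889 = (9623 + (-14707/(-4599) - 4846*1/49)) - 26889 = (9623 + (-14707*(-1/4599) - 4846/49)) - 26889 = (9623 + (2101/657 - 4846/49)) - 26889 = (9623 - 3080873/32193) - 26889 = 306712366/32193 - 26889 = -558925211/32193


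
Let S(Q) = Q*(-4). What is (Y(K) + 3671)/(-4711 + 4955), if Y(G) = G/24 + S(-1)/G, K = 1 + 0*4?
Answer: 88201/5856 ≈ 15.062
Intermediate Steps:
K = 1 (K = 1 + 0 = 1)
S(Q) = -4*Q
Y(G) = 4/G + G/24 (Y(G) = G/24 + (-4*(-1))/G = G*(1/24) + 4/G = G/24 + 4/G = 4/G + G/24)
(Y(K) + 3671)/(-4711 + 4955) = ((4/1 + (1/24)*1) + 3671)/(-4711 + 4955) = ((4*1 + 1/24) + 3671)/244 = ((4 + 1/24) + 3671)*(1/244) = (97/24 + 3671)*(1/244) = (88201/24)*(1/244) = 88201/5856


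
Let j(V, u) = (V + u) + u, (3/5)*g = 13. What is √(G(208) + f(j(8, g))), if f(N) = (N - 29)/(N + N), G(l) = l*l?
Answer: √1026054183/154 ≈ 208.00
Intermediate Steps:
g = 65/3 (g = (5/3)*13 = 65/3 ≈ 21.667)
G(l) = l²
j(V, u) = V + 2*u
f(N) = (-29 + N)/(2*N) (f(N) = (-29 + N)/((2*N)) = (-29 + N)*(1/(2*N)) = (-29 + N)/(2*N))
√(G(208) + f(j(8, g))) = √(208² + (-29 + (8 + 2*(65/3)))/(2*(8 + 2*(65/3)))) = √(43264 + (-29 + (8 + 130/3))/(2*(8 + 130/3))) = √(43264 + (-29 + 154/3)/(2*(154/3))) = √(43264 + (½)*(3/154)*(67/3)) = √(43264 + 67/308) = √(13325379/308) = √1026054183/154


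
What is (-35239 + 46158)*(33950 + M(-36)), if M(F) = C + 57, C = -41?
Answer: 370874754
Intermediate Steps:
M(F) = 16 (M(F) = -41 + 57 = 16)
(-35239 + 46158)*(33950 + M(-36)) = (-35239 + 46158)*(33950 + 16) = 10919*33966 = 370874754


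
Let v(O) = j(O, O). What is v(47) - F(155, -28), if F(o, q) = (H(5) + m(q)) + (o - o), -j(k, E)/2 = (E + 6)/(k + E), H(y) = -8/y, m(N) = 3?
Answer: -594/235 ≈ -2.5277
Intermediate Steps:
j(k, E) = -2*(6 + E)/(E + k) (j(k, E) = -2*(E + 6)/(k + E) = -2*(6 + E)/(E + k))
F(o, q) = 7/5 (F(o, q) = (-8/5 + 3) + (o - o) = (-8*⅕ + 3) + 0 = (-8/5 + 3) + 0 = 7/5 + 0 = 7/5)
v(O) = (-6 - O)/O (v(O) = 2*(-6 - O)/(O + O) = 2*(-6 - O)/((2*O)) = 2*(1/(2*O))*(-6 - O) = (-6 - O)/O)
v(47) - F(155, -28) = (-6 - 1*47)/47 - 1*7/5 = (-6 - 47)/47 - 7/5 = (1/47)*(-53) - 7/5 = -53/47 - 7/5 = -594/235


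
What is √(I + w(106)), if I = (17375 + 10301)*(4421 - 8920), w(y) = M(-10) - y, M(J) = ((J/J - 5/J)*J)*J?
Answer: 6*I*√3458730 ≈ 11159.0*I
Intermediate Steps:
M(J) = J²*(1 - 5/J) (M(J) = ((1 - 5/J)*J)*J = (J*(1 - 5/J))*J = J²*(1 - 5/J))
w(y) = 150 - y (w(y) = -10*(-5 - 10) - y = -10*(-15) - y = 150 - y)
I = -124514324 (I = 27676*(-4499) = -124514324)
√(I + w(106)) = √(-124514324 + (150 - 1*106)) = √(-124514324 + (150 - 106)) = √(-124514324 + 44) = √(-124514280) = 6*I*√3458730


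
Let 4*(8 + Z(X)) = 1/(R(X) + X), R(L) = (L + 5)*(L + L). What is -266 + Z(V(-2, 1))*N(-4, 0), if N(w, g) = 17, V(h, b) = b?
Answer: -20887/52 ≈ -401.67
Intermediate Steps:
R(L) = 2*L*(5 + L) (R(L) = (5 + L)*(2*L) = 2*L*(5 + L))
Z(X) = -8 + 1/(4*(X + 2*X*(5 + X))) (Z(X) = -8 + 1/(4*(2*X*(5 + X) + X)) = -8 + 1/(4*(X + 2*X*(5 + X))))
-266 + Z(V(-2, 1))*N(-4, 0) = -266 + ((¼)*(1 - 352*1 - 64*1²)/(1*(11 + 2*1)))*17 = -266 + ((¼)*1*(1 - 352 - 64*1)/(11 + 2))*17 = -266 + ((¼)*1*(1 - 352 - 64)/13)*17 = -266 + ((¼)*1*(1/13)*(-415))*17 = -266 - 415/52*17 = -266 - 7055/52 = -20887/52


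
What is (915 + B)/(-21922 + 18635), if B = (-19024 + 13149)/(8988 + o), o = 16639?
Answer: -23442830/84235949 ≈ -0.27830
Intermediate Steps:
B = -5875/25627 (B = (-19024 + 13149)/(8988 + 16639) = -5875/25627 ≈ -0.22925)
(915 + B)/(-21922 + 18635) = (915 - 5875/25627)/(-21922 + 18635) = (23442830/25627)/(-3287) = (23442830/25627)*(-1/3287) = -23442830/84235949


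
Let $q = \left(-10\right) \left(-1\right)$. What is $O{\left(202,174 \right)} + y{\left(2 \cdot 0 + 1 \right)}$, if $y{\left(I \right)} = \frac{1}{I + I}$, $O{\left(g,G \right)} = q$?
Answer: $\frac{21}{2} \approx 10.5$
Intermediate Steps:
$q = 10$
$O{\left(g,G \right)} = 10$
$y{\left(I \right)} = \frac{1}{2 I}$
$O{\left(202,174 \right)} + y{\left(2 \cdot 0 + 1 \right)} = 10 + \frac{1}{2 \left(2 \cdot 0 + 1\right)} = 10 + \frac{1}{2 \left(0 + 1\right)} = 10 + \frac{1}{2 \cdot 1} = 10 + \frac{1}{2} \cdot 1 = 10 + \frac{1}{2} = \frac{21}{2}$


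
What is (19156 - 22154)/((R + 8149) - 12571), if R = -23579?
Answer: 2998/28001 ≈ 0.10707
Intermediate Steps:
(19156 - 22154)/((R + 8149) - 12571) = (19156 - 22154)/((-23579 + 8149) - 12571) = -2998/(-15430 - 12571) = -2998/(-28001) = -2998*(-1/28001) = 2998/28001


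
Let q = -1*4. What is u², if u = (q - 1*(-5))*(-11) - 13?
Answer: 576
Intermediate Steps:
q = -4
u = -24 (u = (-4 - 1*(-5))*(-11) - 13 = (-4 + 5)*(-11) - 13 = 1*(-11) - 13 = -11 - 13 = -24)
u² = (-24)² = 576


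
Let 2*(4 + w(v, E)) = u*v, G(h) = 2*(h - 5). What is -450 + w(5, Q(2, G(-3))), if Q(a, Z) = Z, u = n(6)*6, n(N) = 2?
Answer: -424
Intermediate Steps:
G(h) = -10 + 2*h (G(h) = 2*(-5 + h) = -10 + 2*h)
u = 12 (u = 2*6 = 12)
w(v, E) = -4 + 6*v (w(v, E) = -4 + (12*v)/2 = -4 + 6*v)
-450 + w(5, Q(2, G(-3))) = -450 + (-4 + 6*5) = -450 + (-4 + 30) = -450 + 26 = -424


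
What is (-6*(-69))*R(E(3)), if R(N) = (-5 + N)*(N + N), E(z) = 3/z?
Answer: -3312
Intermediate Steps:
R(N) = 2*N*(-5 + N) (R(N) = (-5 + N)*(2*N) = 2*N*(-5 + N))
(-6*(-69))*R(E(3)) = (-6*(-69))*(2*(3/3)*(-5 + 3/3)) = 414*(2*(3*(1/3))*(-5 + 3*(1/3))) = 414*(2*1*(-5 + 1)) = 414*(2*1*(-4)) = 414*(-8) = -3312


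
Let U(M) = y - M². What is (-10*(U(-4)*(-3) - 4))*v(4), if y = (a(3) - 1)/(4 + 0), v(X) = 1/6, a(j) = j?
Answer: -425/6 ≈ -70.833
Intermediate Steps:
v(X) = ⅙
y = ½ (y = (3 - 1)/(4 + 0) = 2/4 = 2*(¼) = ½ ≈ 0.50000)
U(M) = ½ - M²
(-10*(U(-4)*(-3) - 4))*v(4) = -10*((½ - 1*(-4)²)*(-3) - 4)*(⅙) = -10*((½ - 1*16)*(-3) - 4)*(⅙) = -10*((½ - 16)*(-3) - 4)*(⅙) = -10*(-31/2*(-3) - 4)*(⅙) = -10*(93/2 - 4)*(⅙) = -10*85/2*(⅙) = -425*⅙ = -425/6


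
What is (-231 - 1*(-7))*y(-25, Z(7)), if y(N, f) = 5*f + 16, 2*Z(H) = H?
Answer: -7504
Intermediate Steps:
Z(H) = H/2
y(N, f) = 16 + 5*f
(-231 - 1*(-7))*y(-25, Z(7)) = (-231 - 1*(-7))*(16 + 5*((1/2)*7)) = (-231 + 7)*(16 + 5*(7/2)) = -224*(16 + 35/2) = -224*67/2 = -7504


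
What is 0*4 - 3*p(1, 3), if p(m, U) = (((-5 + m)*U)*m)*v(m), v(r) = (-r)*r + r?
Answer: 0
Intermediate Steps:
v(r) = r - r**2 (v(r) = -r**2 + r = r - r**2)
p(m, U) = U*m**2*(1 - m)*(-5 + m) (p(m, U) = (((-5 + m)*U)*m)*(m*(1 - m)) = ((U*(-5 + m))*m)*(m*(1 - m)) = (U*m*(-5 + m))*(m*(1 - m)) = U*m**2*(1 - m)*(-5 + m))
0*4 - 3*p(1, 3) = 0*4 - (-3)*3*1**2*(-1 + 1)*(-5 + 1) = 0 - (-3)*3*0*(-4) = 0 - 3*0 = 0 + 0 = 0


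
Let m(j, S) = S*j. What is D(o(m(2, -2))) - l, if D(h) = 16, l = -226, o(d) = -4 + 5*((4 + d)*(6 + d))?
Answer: 242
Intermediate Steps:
o(d) = -4 + 5*(4 + d)*(6 + d)
D(o(m(2, -2))) - l = 16 - 1*(-226) = 16 + 226 = 242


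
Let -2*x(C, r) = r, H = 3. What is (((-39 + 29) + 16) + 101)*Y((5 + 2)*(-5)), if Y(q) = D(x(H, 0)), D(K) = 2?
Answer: 214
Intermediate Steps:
x(C, r) = -r/2
Y(q) = 2
(((-39 + 29) + 16) + 101)*Y((5 + 2)*(-5)) = (((-39 + 29) + 16) + 101)*2 = ((-10 + 16) + 101)*2 = (6 + 101)*2 = 107*2 = 214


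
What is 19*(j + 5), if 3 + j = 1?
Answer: 57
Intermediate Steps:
j = -2 (j = -3 + 1 = -2)
19*(j + 5) = 19*(-2 + 5) = 19*3 = 57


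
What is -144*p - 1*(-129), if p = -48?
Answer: 7041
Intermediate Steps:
-144*p - 1*(-129) = -144*(-48) - 1*(-129) = 6912 + 129 = 7041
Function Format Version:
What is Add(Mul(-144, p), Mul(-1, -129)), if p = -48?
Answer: 7041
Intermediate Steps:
Add(Mul(-144, p), Mul(-1, -129)) = Add(Mul(-144, -48), Mul(-1, -129)) = Add(6912, 129) = 7041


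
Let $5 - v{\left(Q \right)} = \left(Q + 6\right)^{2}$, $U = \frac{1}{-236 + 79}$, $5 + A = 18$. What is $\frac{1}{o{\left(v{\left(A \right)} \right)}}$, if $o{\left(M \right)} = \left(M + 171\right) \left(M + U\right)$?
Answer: $\frac{157}{10340205} \approx 1.5183 \cdot 10^{-5}$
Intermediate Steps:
$A = 13$ ($A = -5 + 18 = 13$)
$U = - \frac{1}{157}$ ($U = \frac{1}{-157} = - \frac{1}{157} \approx -0.0063694$)
$v{\left(Q \right)} = 5 - \left(6 + Q\right)^{2}$ ($v{\left(Q \right)} = 5 - \left(Q + 6\right)^{2} = 5 - \left(6 + Q\right)^{2}$)
$o{\left(M \right)} = \left(171 + M\right) \left(- \frac{1}{157} + M\right)$ ($o{\left(M \right)} = \left(M + 171\right) \left(M - \frac{1}{157}\right) = \left(171 + M\right) \left(- \frac{1}{157} + M\right)$)
$\frac{1}{o{\left(v{\left(A \right)} \right)}} = \frac{1}{- \frac{171}{157} + \left(5 - \left(6 + 13\right)^{2}\right)^{2} + \frac{26846 \left(5 - \left(6 + 13\right)^{2}\right)}{157}} = \frac{1}{- \frac{171}{157} + \left(5 - 19^{2}\right)^{2} + \frac{26846 \left(5 - 19^{2}\right)}{157}} = \frac{1}{- \frac{171}{157} + \left(5 - 361\right)^{2} + \frac{26846 \left(5 - 361\right)}{157}} = \frac{1}{- \frac{171}{157} + \left(-356\right)^{2} + \frac{26846}{157} \left(-356\right)} = \frac{1}{- \frac{171}{157} + 126736 - \frac{9557176}{157}} = \frac{1}{\frac{10340205}{157}} = \frac{157}{10340205}$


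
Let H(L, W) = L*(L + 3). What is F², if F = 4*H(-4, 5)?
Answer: 256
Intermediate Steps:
H(L, W) = L*(3 + L)
F = 16 (F = 4*(-4*(3 - 4)) = 4*(-4*(-1)) = 4*4 = 16)
F² = 16² = 256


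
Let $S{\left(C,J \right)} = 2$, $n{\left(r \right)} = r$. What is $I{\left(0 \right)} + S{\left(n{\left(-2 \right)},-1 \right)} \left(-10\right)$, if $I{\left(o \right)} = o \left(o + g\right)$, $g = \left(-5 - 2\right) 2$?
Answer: $-20$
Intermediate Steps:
$g = -14$ ($g = \left(-7\right) 2 = -14$)
$I{\left(o \right)} = o \left(-14 + o\right)$ ($I{\left(o \right)} = o \left(o - 14\right) = o \left(-14 + o\right)$)
$I{\left(0 \right)} + S{\left(n{\left(-2 \right)},-1 \right)} \left(-10\right) = 0 \left(-14 + 0\right) + 2 \left(-10\right) = 0 \left(-14\right) - 20 = 0 - 20 = -20$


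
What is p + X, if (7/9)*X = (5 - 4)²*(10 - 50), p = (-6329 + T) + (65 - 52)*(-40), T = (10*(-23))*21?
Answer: -82113/7 ≈ -11730.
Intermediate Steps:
T = -4830 (T = -230*21 = -4830)
p = -11679 (p = (-6329 - 4830) + (65 - 52)*(-40) = -11159 + 13*(-40) = -11159 - 520 = -11679)
X = -360/7 (X = 9*((5 - 4)²*(10 - 50))/7 = 9*(1²*(-40))/7 = 9*(1*(-40))/7 = (9/7)*(-40) = -360/7 ≈ -51.429)
p + X = -11679 - 360/7 = -82113/7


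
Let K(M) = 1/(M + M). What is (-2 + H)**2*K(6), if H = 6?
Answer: 4/3 ≈ 1.3333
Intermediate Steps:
K(M) = 1/(2*M)
(-2 + H)**2*K(6) = (-2 + 6)**2*((1/2)/6) = 4**2*((1/2)*(1/6)) = 16*(1/12) = 4/3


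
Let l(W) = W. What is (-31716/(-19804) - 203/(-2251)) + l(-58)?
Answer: -627539426/11144701 ≈ -56.308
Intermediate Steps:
(-31716/(-19804) - 203/(-2251)) + l(-58) = (-31716/(-19804) - 203/(-2251)) - 58 = (-31716*(-1/19804) - 203*(-1/2251)) - 58 = (7929/4951 + 203/2251) - 58 = 18853232/11144701 - 58 = -627539426/11144701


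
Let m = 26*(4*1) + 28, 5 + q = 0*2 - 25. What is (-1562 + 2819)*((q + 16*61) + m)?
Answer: 1355046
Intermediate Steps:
q = -30 (q = -5 + (0*2 - 25) = -5 + (0 - 25) = -5 - 25 = -30)
m = 132 (m = 26*4 + 28 = 104 + 28 = 132)
(-1562 + 2819)*((q + 16*61) + m) = (-1562 + 2819)*((-30 + 16*61) + 132) = 1257*((-30 + 976) + 132) = 1257*(946 + 132) = 1257*1078 = 1355046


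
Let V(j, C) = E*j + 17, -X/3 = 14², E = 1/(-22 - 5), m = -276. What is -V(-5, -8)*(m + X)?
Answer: 14848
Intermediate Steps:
E = -1/27 (E = 1/(-27) = -1/27 ≈ -0.037037)
X = -588 (X = -3*14² = -3*196 = -588)
V(j, C) = 17 - j/27 (V(j, C) = -j/27 + 17 = 17 - j/27)
-V(-5, -8)*(m + X) = -(17 - 1/27*(-5))*(-276 - 588) = -(17 + 5/27)*(-864) = -464*(-864)/27 = -1*(-14848) = 14848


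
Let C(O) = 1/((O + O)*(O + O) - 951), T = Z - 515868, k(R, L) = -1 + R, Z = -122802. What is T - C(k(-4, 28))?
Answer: -543508169/851 ≈ -6.3867e+5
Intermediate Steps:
T = -638670 (T = -122802 - 515868 = -638670)
C(O) = 1/(-951 + 4*O**2) (C(O) = 1/((2*O)*(2*O) - 951) = 1/(4*O**2 - 951) = 1/(-951 + 4*O**2))
T - C(k(-4, 28)) = -638670 - 1/(-951 + 4*(-1 - 4)**2) = -638670 - 1/(-951 + 4*(-5)**2) = -638670 - 1/(-951 + 4*25) = -638670 - 1/(-951 + 100) = -638670 - 1/(-851) = -638670 - 1*(-1/851) = -638670 + 1/851 = -543508169/851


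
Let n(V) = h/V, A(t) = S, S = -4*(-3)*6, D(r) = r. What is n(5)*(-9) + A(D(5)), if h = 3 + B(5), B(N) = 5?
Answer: 288/5 ≈ 57.600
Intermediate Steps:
h = 8 (h = 3 + 5 = 8)
S = 72 (S = 12*6 = 72)
A(t) = 72
n(V) = 8/V
n(5)*(-9) + A(D(5)) = (8/5)*(-9) + 72 = -72/5 + 72 = 288/5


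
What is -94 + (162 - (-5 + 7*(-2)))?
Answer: 87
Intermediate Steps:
-94 + (162 - (-5 + 7*(-2))) = -94 + (162 - (-5 - 14)) = -94 + (162 - 1*(-19)) = -94 + (162 + 19) = -94 + 181 = 87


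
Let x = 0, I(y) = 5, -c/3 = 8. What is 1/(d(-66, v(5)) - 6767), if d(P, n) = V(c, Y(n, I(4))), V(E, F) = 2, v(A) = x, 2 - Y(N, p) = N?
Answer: -1/6765 ≈ -0.00014782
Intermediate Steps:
c = -24 (c = -3*8 = -24)
Y(N, p) = 2 - N
v(A) = 0
d(P, n) = 2
1/(d(-66, v(5)) - 6767) = 1/(2 - 6767) = 1/(-6765) = -1/6765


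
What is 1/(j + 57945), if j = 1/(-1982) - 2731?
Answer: 1982/109434147 ≈ 1.8111e-5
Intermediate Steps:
j = -5412843/1982 (j = -1/1982 - 2731 = -5412843/1982 ≈ -2731.0)
1/(j + 57945) = 1/(-5412843/1982 + 57945) = 1/(109434147/1982) = 1982/109434147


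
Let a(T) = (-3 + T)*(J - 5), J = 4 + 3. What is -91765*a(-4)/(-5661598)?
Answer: -642355/2830799 ≈ -0.22692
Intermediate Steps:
J = 7
a(T) = -6 + 2*T (a(T) = (-3 + T)*(7 - 5) = (-3 + T)*2 = -6 + 2*T)
-91765*a(-4)/(-5661598) = -91765*(-6 + 2*(-4))/(-5661598) = -91765*(-6 - 8)*(-1/5661598) = -91765*(-14)*(-1/5661598) = 1284710*(-1/5661598) = -642355/2830799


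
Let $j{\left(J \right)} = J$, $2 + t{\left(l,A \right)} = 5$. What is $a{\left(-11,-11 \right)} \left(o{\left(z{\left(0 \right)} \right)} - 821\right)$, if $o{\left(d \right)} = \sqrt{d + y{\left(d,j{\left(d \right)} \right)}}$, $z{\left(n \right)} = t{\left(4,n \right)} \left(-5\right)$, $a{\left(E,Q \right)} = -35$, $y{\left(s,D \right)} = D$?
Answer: $28735 - 35 i \sqrt{30} \approx 28735.0 - 191.7 i$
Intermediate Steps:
$t{\left(l,A \right)} = 3$ ($t{\left(l,A \right)} = -2 + 5 = 3$)
$z{\left(n \right)} = -15$ ($z{\left(n \right)} = 3 \left(-5\right) = -15$)
$o{\left(d \right)} = \sqrt{2} \sqrt{d}$ ($o{\left(d \right)} = \sqrt{d + d} = \sqrt{2 d} = \sqrt{2} \sqrt{d}$)
$a{\left(-11,-11 \right)} \left(o{\left(z{\left(0 \right)} \right)} - 821\right) = - 35 \left(\sqrt{2} \sqrt{-15} - 821\right) = - 35 \left(\sqrt{2} i \sqrt{15} - 821\right) = - 35 \left(i \sqrt{30} - 821\right) = - 35 \left(-821 + i \sqrt{30}\right) = 28735 - 35 i \sqrt{30}$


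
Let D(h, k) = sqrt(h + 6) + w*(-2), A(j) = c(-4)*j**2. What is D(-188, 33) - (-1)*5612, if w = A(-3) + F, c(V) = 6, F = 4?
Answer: 5496 + I*sqrt(182) ≈ 5496.0 + 13.491*I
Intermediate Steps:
A(j) = 6*j**2
w = 58 (w = 6*(-3)**2 + 4 = 6*9 + 4 = 54 + 4 = 58)
D(h, k) = -116 + sqrt(6 + h) (D(h, k) = sqrt(h + 6) + 58*(-2) = sqrt(6 + h) - 116 = -116 + sqrt(6 + h))
D(-188, 33) - (-1)*5612 = (-116 + sqrt(6 - 188)) - (-1)*5612 = (-116 + sqrt(-182)) - 1*(-5612) = (-116 + I*sqrt(182)) + 5612 = 5496 + I*sqrt(182)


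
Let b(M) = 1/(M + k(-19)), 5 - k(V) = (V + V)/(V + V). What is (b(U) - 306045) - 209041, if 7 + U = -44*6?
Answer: -137527963/267 ≈ -5.1509e+5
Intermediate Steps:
U = -271 (U = -7 - 44*6 = -7 - 264 = -271)
k(V) = 4 (k(V) = 5 - (V + V)/(V + V) = 5 - 2*V/(2*V) = 5 - 2*V*1/(2*V) = 5 - 1*1 = 5 - 1 = 4)
b(M) = 1/(4 + M) (b(M) = 1/(M + 4) = 1/(4 + M))
(b(U) - 306045) - 209041 = (1/(4 - 271) - 306045) - 209041 = (1/(-267) - 306045) - 209041 = (-1/267 - 306045) - 209041 = -81714016/267 - 209041 = -137527963/267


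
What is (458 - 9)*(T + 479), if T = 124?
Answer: 270747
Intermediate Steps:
(458 - 9)*(T + 479) = (458 - 9)*(124 + 479) = 449*603 = 270747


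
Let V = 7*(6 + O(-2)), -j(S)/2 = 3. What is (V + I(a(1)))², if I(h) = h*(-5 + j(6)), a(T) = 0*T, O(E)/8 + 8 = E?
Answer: 268324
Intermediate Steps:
j(S) = -6 (j(S) = -2*3 = -6)
O(E) = -64 + 8*E
a(T) = 0
I(h) = -11*h (I(h) = h*(-5 - 6) = h*(-11) = -11*h)
V = -518 (V = 7*(6 + (-64 + 8*(-2))) = 7*(6 + (-64 - 16)) = 7*(6 - 80) = 7*(-74) = -518)
(V + I(a(1)))² = (-518 - 11*0)² = (-518 + 0)² = (-518)² = 268324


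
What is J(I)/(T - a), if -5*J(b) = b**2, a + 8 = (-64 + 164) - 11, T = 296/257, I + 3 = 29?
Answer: 173732/102605 ≈ 1.6932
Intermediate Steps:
I = 26 (I = -3 + 29 = 26)
T = 296/257 (T = 296*(1/257) = 296/257 ≈ 1.1518)
a = 81 (a = -8 + ((-64 + 164) - 11) = -8 + (100 - 11) = -8 + 89 = 81)
J(b) = -b**2/5
J(I)/(T - a) = (-1/5*26**2)/(296/257 - 1*81) = (-1/5*676)/(296/257 - 81) = -676/(5*(-20521/257)) = -676/5*(-257/20521) = 173732/102605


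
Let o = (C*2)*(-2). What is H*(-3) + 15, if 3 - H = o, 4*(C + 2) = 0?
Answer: 30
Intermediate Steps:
C = -2 (C = -2 + (¼)*0 = -2 + 0 = -2)
o = 8 (o = -2*2*(-2) = -4*(-2) = 8)
H = -5 (H = 3 - 1*8 = 3 - 8 = -5)
H*(-3) + 15 = -5*(-3) + 15 = 15 + 15 = 30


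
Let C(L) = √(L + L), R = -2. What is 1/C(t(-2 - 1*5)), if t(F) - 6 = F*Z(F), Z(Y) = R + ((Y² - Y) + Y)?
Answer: -I*√646/646 ≈ -0.039344*I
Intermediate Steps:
Z(Y) = -2 + Y² (Z(Y) = -2 + ((Y² - Y) + Y) = -2 + Y²)
t(F) = 6 + F*(-2 + F²)
C(L) = √2*√L (C(L) = √(2*L) = √2*√L)
1/C(t(-2 - 1*5)) = 1/(√2*√(6 + (-2 - 1*5)*(-2 + (-2 - 1*5)²))) = 1/(√2*√(6 + (-2 - 5)*(-2 + (-2 - 5)²))) = 1/(√2*√(6 - 7*(-2 + (-7)²))) = 1/(√2*√(6 - 7*(-2 + 49))) = 1/(√2*√(6 - 7*47)) = 1/(√2*√(6 - 329)) = 1/(√2*√(-323)) = 1/(√2*(I*√323)) = 1/(I*√646) = -I*√646/646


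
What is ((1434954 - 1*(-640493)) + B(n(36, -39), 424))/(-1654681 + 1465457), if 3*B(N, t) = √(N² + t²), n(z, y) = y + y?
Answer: -2075447/189224 - √46465/283836 ≈ -10.969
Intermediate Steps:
n(z, y) = 2*y
B(N, t) = √(N² + t²)/3
((1434954 - 1*(-640493)) + B(n(36, -39), 424))/(-1654681 + 1465457) = ((1434954 - 1*(-640493)) + √((2*(-39))² + 424²)/3)/(-1654681 + 1465457) = ((1434954 + 640493) + √((-78)² + 179776)/3)/(-189224) = (2075447 + √(6084 + 179776)/3)*(-1/189224) = (2075447 + √185860/3)*(-1/189224) = (2075447 + (2*√46465)/3)*(-1/189224) = (2075447 + 2*√46465/3)*(-1/189224) = -2075447/189224 - √46465/283836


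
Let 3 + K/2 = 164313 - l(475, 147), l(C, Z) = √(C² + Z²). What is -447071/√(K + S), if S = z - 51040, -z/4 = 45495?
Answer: -447071*√2/(2*√(47800 - √247234)) ≈ -1453.5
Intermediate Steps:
z = -181980 (z = -4*45495 = -181980)
S = -233020 (S = -181980 - 51040 = -233020)
K = 328620 - 2*√247234 (K = -6 + 2*(164313 - √(475² + 147²)) = -6 + 2*(164313 - √(225625 + 21609)) = -6 + 2*(164313 - √247234) = -6 + (328626 - 2*√247234) = 328620 - 2*√247234 ≈ 3.2763e+5)
-447071/√(K + S) = -447071/√((328620 - 2*√247234) - 233020) = -447071/√(95600 - 2*√247234)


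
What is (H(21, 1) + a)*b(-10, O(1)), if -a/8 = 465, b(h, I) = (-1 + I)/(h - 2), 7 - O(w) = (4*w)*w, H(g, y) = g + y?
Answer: 1849/3 ≈ 616.33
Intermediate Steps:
O(w) = 7 - 4*w² (O(w) = 7 - 4*w*w = 7 - 4*w²)
b(h, I) = (-1 + I)/(-2 + h)
a = -3720 (a = -8*465 = -3720)
(H(21, 1) + a)*b(-10, O(1)) = ((21 + 1) - 3720)*((-1 + (7 - 4*1²))/(-2 - 10)) = (22 - 3720)*((-1 + (7 - 4*1))/(-12)) = -(-1849)*(-1 + (7 - 4))/6 = -(-1849)*(-1 + 3)/6 = -(-1849)*2/6 = -3698*(-⅙) = 1849/3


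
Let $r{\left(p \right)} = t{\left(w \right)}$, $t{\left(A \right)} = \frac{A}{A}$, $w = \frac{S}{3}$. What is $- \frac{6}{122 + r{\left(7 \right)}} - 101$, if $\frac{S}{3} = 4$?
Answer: $- \frac{4143}{41} \approx -101.05$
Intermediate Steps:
$S = 12$ ($S = 3 \cdot 4 = 12$)
$w = 4$ ($w = \frac{12}{3} = 12 \cdot \frac{1}{3} = 4$)
$t{\left(A \right)} = 1$
$r{\left(p \right)} = 1$
$- \frac{6}{122 + r{\left(7 \right)}} - 101 = - \frac{6}{122 + 1} - 101 = - \frac{6}{123} - 101 = \left(-6\right) \frac{1}{123} - 101 = - \frac{2}{41} - 101 = - \frac{4143}{41}$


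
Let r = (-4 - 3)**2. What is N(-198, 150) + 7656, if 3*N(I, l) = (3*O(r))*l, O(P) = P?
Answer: 15006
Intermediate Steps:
r = 49 (r = (-7)**2 = 49)
N(I, l) = 49*l (N(I, l) = ((3*49)*l)/3 = (147*l)/3 = 49*l)
N(-198, 150) + 7656 = 49*150 + 7656 = 7350 + 7656 = 15006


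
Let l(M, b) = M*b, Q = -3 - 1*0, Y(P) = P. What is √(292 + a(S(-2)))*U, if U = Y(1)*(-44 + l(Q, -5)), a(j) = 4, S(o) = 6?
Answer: -58*√74 ≈ -498.94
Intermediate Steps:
Q = -3 (Q = -3 + 0 = -3)
U = -29 (U = 1*(-44 - 3*(-5)) = 1*(-44 + 15) = 1*(-29) = -29)
√(292 + a(S(-2)))*U = √(292 + 4)*(-29) = √296*(-29) = (2*√74)*(-29) = -58*√74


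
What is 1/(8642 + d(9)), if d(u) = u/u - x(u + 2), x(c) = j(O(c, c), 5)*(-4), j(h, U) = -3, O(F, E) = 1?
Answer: 1/8631 ≈ 0.00011586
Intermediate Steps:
x(c) = 12 (x(c) = -3*(-4) = 12)
d(u) = -11 (d(u) = u/u - 1*12 = 1 - 12 = -11)
1/(8642 + d(9)) = 1/(8642 - 11) = 1/8631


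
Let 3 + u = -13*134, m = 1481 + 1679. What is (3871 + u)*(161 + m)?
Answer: 7060446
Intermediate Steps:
m = 3160
u = -1745 (u = -3 - 13*134 = -3 - 1742 = -1745)
(3871 + u)*(161 + m) = (3871 - 1745)*(161 + 3160) = 2126*3321 = 7060446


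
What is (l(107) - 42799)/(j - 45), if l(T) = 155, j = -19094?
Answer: 42644/19139 ≈ 2.2281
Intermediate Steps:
(l(107) - 42799)/(j - 45) = (155 - 42799)/(-19094 - 45) = -42644/(-19139) = -42644*(-1/19139) = 42644/19139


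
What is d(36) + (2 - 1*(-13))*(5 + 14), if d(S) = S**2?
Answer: 1581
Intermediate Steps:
d(36) + (2 - 1*(-13))*(5 + 14) = 36**2 + (2 - 1*(-13))*(5 + 14) = 1296 + (2 + 13)*19 = 1296 + 15*19 = 1296 + 285 = 1581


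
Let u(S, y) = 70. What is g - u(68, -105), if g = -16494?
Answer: -16564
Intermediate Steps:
g - u(68, -105) = -16494 - 1*70 = -16494 - 70 = -16564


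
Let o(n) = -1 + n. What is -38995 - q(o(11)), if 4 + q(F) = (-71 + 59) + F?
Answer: -38989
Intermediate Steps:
q(F) = -16 + F (q(F) = -4 + ((-71 + 59) + F) = -4 + (-12 + F) = -16 + F)
-38995 - q(o(11)) = -38995 - (-16 + (-1 + 11)) = -38995 - (-16 + 10) = -38995 - 1*(-6) = -38995 + 6 = -38989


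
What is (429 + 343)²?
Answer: 595984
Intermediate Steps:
(429 + 343)² = 772² = 595984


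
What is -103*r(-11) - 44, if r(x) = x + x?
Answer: 2222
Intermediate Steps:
r(x) = 2*x
-103*r(-11) - 44 = -206*(-11) - 44 = -103*(-22) - 44 = 2266 - 44 = 2222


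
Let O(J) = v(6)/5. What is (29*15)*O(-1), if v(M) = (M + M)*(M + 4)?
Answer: 10440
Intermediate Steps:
v(M) = 2*M*(4 + M) (v(M) = (2*M)*(4 + M) = 2*M*(4 + M))
O(J) = 24 (O(J) = (2*6*(4 + 6))/5 = (2*6*10)*(1/5) = 120*(1/5) = 24)
(29*15)*O(-1) = (29*15)*24 = 435*24 = 10440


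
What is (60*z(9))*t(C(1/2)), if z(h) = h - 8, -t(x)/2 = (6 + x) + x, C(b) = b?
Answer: -840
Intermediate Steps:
t(x) = -12 - 4*x (t(x) = -2*((6 + x) + x) = -2*(6 + 2*x) = -12 - 4*x)
z(h) = -8 + h
(60*z(9))*t(C(1/2)) = (60*(-8 + 9))*(-12 - 4/2) = (60*1)*(-12 - 4*½) = 60*(-12 - 2) = 60*(-14) = -840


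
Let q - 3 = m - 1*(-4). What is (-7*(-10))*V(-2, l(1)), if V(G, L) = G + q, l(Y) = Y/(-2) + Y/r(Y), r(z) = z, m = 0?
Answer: 350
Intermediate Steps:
q = 7 (q = 3 + (0 - 1*(-4)) = 3 + (0 + 4) = 3 + 4 = 7)
l(Y) = 1 - Y/2 (l(Y) = Y/(-2) + Y/Y = Y*(-½) + 1 = -Y/2 + 1 = 1 - Y/2)
V(G, L) = 7 + G (V(G, L) = G + 7 = 7 + G)
(-7*(-10))*V(-2, l(1)) = (-7*(-10))*(7 - 2) = 70*5 = 350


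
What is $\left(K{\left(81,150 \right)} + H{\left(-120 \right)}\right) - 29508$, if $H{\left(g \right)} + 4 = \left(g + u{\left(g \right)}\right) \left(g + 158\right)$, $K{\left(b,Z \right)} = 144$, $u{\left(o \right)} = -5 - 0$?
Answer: $-34118$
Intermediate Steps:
$u{\left(o \right)} = -5$ ($u{\left(o \right)} = -5 + 0 = -5$)
$H{\left(g \right)} = -4 + \left(-5 + g\right) \left(158 + g\right)$ ($H{\left(g \right)} = -4 + \left(g - 5\right) \left(g + 158\right) = -4 + \left(-5 + g\right) \left(158 + g\right)$)
$\left(K{\left(81,150 \right)} + H{\left(-120 \right)}\right) - 29508 = \left(144 + \left(-794 + \left(-120\right)^{2} + 153 \left(-120\right)\right)\right) - 29508 = \left(144 - 4754\right) - 29508 = -4610 - 29508 = -34118$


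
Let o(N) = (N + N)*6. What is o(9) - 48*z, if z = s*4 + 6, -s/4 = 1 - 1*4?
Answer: -2484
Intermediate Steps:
o(N) = 12*N (o(N) = (2*N)*6 = 12*N)
s = 12 (s = -4*(1 - 1*4) = -4*(1 - 4) = -4*(-3) = 12)
z = 54 (z = 12*4 + 6 = 48 + 6 = 54)
o(9) - 48*z = 12*9 - 48*54 = 108 - 2592 = -2484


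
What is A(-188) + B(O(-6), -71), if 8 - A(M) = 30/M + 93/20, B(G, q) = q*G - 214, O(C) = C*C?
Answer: -2600501/940 ≈ -2766.5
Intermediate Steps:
O(C) = C²
B(G, q) = -214 + G*q (B(G, q) = G*q - 214 = -214 + G*q)
A(M) = 67/20 - 30/M (A(M) = 8 - (30/M + 93/20) = 8 - (93/20 + 30/M) = 8 + (-93/20 - 30/M) = 67/20 - 30/M)
A(-188) + B(O(-6), -71) = (67/20 - 30/(-188)) + (-214 + (-6)²*(-71)) = (67/20 - 30*(-1/188)) + (-214 + 36*(-71)) = (67/20 + 15/94) + (-214 - 2556) = 3299/940 - 2770 = -2600501/940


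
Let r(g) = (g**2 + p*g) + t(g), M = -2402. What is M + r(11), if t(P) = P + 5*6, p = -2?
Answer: -2262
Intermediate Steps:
t(P) = 30 + P (t(P) = P + 30 = 30 + P)
r(g) = 30 + g**2 - g (r(g) = (g**2 - 2*g) + (30 + g) = 30 + g**2 - g)
M + r(11) = -2402 + (30 + 11**2 - 1*11) = -2402 + (30 + 121 - 11) = -2402 + 140 = -2262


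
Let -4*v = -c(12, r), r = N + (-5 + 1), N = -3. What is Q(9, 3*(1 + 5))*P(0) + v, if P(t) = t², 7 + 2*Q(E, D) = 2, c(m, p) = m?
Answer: 3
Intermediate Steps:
r = -7 (r = -3 + (-5 + 1) = -3 - 4 = -7)
Q(E, D) = -5/2 (Q(E, D) = -7/2 + (½)*2 = -7/2 + 1 = -5/2)
v = 3 (v = -(-1)*12/4 = -¼*(-12) = 3)
Q(9, 3*(1 + 5))*P(0) + v = -5/2*0² + 3 = -5/2*0 + 3 = 0 + 3 = 3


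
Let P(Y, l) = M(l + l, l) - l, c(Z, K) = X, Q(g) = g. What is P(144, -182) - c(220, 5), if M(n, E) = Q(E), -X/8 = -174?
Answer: -1392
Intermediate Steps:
X = 1392 (X = -8*(-174) = 1392)
M(n, E) = E
c(Z, K) = 1392
P(Y, l) = 0 (P(Y, l) = l - l = 0)
P(144, -182) - c(220, 5) = 0 - 1*1392 = 0 - 1392 = -1392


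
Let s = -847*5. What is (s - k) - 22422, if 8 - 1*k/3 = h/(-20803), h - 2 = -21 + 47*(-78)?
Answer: -555033788/20803 ≈ -26680.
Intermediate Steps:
h = -3685 (h = 2 + (-21 + 47*(-78)) = 2 + (-21 - 3666) = 2 - 3687 = -3685)
s = -4235
k = 488217/20803 (k = 24 - (-11055)/(-20803) = 24 - (-11055)*(-1)/20803 = 24 - 3*3685/20803 = 24 - 11055/20803 = 488217/20803 ≈ 23.469)
(s - k) - 22422 = (-4235 - 1*488217/20803) - 22422 = (-4235 - 488217/20803) - 22422 = -88588922/20803 - 22422 = -555033788/20803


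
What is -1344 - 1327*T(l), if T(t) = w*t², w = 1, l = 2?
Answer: -6652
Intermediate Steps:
T(t) = t² (T(t) = 1*t² = t²)
-1344 - 1327*T(l) = -1344 - 1327*2² = -1344 - 1327*4 = -1344 - 5308 = -6652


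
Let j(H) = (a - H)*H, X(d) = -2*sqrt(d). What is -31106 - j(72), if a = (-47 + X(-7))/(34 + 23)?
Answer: -491390/19 + 48*I*sqrt(7)/19 ≈ -25863.0 + 6.684*I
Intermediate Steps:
a = -47/57 - 2*I*sqrt(7)/57 (a = (-47 - 2*I*sqrt(7))/(34 + 23) = (-47 - 2*I*sqrt(7))/57 = (-47 - 2*I*sqrt(7))*(1/57) = -47/57 - 2*I*sqrt(7)/57 ≈ -0.82456 - 0.092833*I)
j(H) = H*(-47/57 - H - 2*I*sqrt(7)/57) (j(H) = ((-47/57 - 2*I*sqrt(7)/57) - H)*H = (-47/57 - H - 2*I*sqrt(7)/57)*H = H*(-47/57 - H - 2*I*sqrt(7)/57))
-31106 - j(72) = -31106 - (-1)*72*(47 + 57*72 + 2*I*sqrt(7))/57 = -31106 - (-1)*72*(47 + 4104 + 2*I*sqrt(7))/57 = -31106 - (-1)*72*(4151 + 2*I*sqrt(7))/57 = -31106 - (-99624/19 - 48*I*sqrt(7)/19) = -31106 + (99624/19 + 48*I*sqrt(7)/19) = -491390/19 + 48*I*sqrt(7)/19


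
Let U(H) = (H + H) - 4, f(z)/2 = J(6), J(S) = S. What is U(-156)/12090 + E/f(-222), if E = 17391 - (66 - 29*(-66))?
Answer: 31052533/24180 ≈ 1284.2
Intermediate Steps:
f(z) = 12 (f(z) = 2*6 = 12)
E = 15411 (E = 17391 - (66 + 1914) = 17391 - 1*1980 = 17391 - 1980 = 15411)
U(H) = -4 + 2*H (U(H) = 2*H - 4 = -4 + 2*H)
U(-156)/12090 + E/f(-222) = (-4 + 2*(-156))/12090 + 15411/12 = (-4 - 312)*(1/12090) + 15411*(1/12) = -316*1/12090 + 5137/4 = -158/6045 + 5137/4 = 31052533/24180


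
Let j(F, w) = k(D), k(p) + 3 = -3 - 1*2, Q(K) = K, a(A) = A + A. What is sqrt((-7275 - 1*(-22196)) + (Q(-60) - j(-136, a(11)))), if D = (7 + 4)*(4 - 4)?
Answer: sqrt(14869) ≈ 121.94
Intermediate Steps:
a(A) = 2*A
D = 0 (D = 11*0 = 0)
k(p) = -8 (k(p) = -3 + (-3 - 1*2) = -3 + (-3 - 2) = -3 - 5 = -8)
j(F, w) = -8
sqrt((-7275 - 1*(-22196)) + (Q(-60) - j(-136, a(11)))) = sqrt((-7275 - 1*(-22196)) + (-60 - 1*(-8))) = sqrt((-7275 + 22196) + (-60 + 8)) = sqrt(14921 - 52) = sqrt(14869)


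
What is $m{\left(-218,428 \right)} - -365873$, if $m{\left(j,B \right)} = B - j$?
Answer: $366519$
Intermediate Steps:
$m{\left(-218,428 \right)} - -365873 = \left(428 - -218\right) - -365873 = \left(428 + 218\right) + 365873 = 646 + 365873 = 366519$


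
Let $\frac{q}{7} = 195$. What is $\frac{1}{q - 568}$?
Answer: $\frac{1}{797} \approx 0.0012547$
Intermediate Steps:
$q = 1365$ ($q = 7 \cdot 195 = 1365$)
$\frac{1}{q - 568} = \frac{1}{1365 - 568} = \frac{1}{797}$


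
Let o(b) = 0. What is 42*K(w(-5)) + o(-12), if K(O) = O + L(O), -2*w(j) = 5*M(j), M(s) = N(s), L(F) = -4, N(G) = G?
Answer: 357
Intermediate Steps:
M(s) = s
w(j) = -5*j/2
K(O) = -4 + O (K(O) = O - 4 = -4 + O)
42*K(w(-5)) + o(-12) = 42*(-4 - 5/2*(-5)) + 0 = 42*(-4 + 25/2) + 0 = 42*(17/2) + 0 = 357 + 0 = 357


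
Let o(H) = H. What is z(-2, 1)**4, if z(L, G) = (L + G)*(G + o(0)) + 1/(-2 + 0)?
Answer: 81/16 ≈ 5.0625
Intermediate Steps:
z(L, G) = -1/2 + G*(G + L) (z(L, G) = (L + G)*(G + 0) + 1/(-2 + 0) = (G + L)*G + 1/(-2) = G*(G + L) - 1/2 = -1/2 + G*(G + L))
z(-2, 1)**4 = (-1/2 + 1**2 + 1*(-2))**4 = (-1/2 + 1 - 2)**4 = (-3/2)**4 = 81/16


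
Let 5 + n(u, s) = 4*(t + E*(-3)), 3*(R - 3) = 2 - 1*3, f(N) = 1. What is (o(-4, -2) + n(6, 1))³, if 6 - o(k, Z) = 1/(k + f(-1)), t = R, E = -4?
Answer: 216000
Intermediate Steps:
R = 8/3 (R = 3 + (2 - 1*3)/3 = 3 + (2 - 3)/3 = 3 + (⅓)*(-1) = 3 - ⅓ = 8/3 ≈ 2.6667)
t = 8/3 ≈ 2.6667
n(u, s) = 161/3 (n(u, s) = -5 + 4*(8/3 - 4*(-3)) = -5 + 4*(8/3 + 12) = -5 + 4*(44/3) = -5 + 176/3 = 161/3)
o(k, Z) = 6 - 1/(1 + k) (o(k, Z) = 6 - 1/(k + 1) = 6 - 1/(1 + k))
(o(-4, -2) + n(6, 1))³ = ((5 + 6*(-4))/(1 - 4) + 161/3)³ = ((5 - 24)/(-3) + 161/3)³ = (-⅓*(-19) + 161/3)³ = (19/3 + 161/3)³ = 60³ = 216000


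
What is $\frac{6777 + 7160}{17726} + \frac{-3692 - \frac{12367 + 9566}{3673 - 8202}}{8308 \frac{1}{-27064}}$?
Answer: $\frac{2002927095827481}{166743749158} \approx 12012.0$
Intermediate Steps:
$\frac{6777 + 7160}{17726} + \frac{-3692 - \frac{12367 + 9566}{3673 - 8202}}{8308 \frac{1}{-27064}} = 13937 \cdot \frac{1}{17726} + \frac{-3692 - \frac{21933}{-4529}}{8308 \left(- \frac{1}{27064}\right)} = \frac{13937}{17726} + \frac{-3692 - 21933 \left(- \frac{1}{4529}\right)}{- \frac{2077}{6766}} = \frac{13937}{17726} + \left(-3692 - - \frac{21933}{4529}\right) \left(- \frac{6766}{2077}\right) = \frac{13937}{17726} + \left(-3692 + \frac{21933}{4529}\right) \left(- \frac{6766}{2077}\right) = \frac{13937}{17726} - - \frac{112986347410}{9406733} = \frac{13937}{17726} + \frac{112986347410}{9406733} = \frac{2002927095827481}{166743749158}$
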